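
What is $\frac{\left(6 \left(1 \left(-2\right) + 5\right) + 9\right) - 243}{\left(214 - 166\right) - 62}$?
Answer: $\frac{108}{7} \approx 15.429$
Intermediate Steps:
$\frac{\left(6 \left(1 \left(-2\right) + 5\right) + 9\right) - 243}{\left(214 - 166\right) - 62} = \frac{\left(6 \left(-2 + 5\right) + 9\right) - 243}{\left(214 - 166\right) - 62} = \frac{\left(6 \cdot 3 + 9\right) - 243}{48 - 62} = \frac{\left(18 + 9\right) - 243}{-14} = \left(27 - 243\right) \left(- \frac{1}{14}\right) = \left(-216\right) \left(- \frac{1}{14}\right) = \frac{108}{7}$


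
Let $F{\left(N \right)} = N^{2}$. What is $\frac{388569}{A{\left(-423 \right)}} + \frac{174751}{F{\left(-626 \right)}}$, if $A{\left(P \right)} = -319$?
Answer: $- \frac{152215119875}{125008444} \approx -1217.6$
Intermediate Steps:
$\frac{388569}{A{\left(-423 \right)}} + \frac{174751}{F{\left(-626 \right)}} = \frac{388569}{-319} + \frac{174751}{\left(-626\right)^{2}} = 388569 \left(- \frac{1}{319}\right) + \frac{174751}{391876} = - \frac{388569}{319} + 174751 \cdot \frac{1}{391876} = - \frac{388569}{319} + \frac{174751}{391876} = - \frac{152215119875}{125008444}$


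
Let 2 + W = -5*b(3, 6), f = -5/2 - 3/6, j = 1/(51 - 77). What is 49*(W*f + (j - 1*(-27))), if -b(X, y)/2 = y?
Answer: -187327/26 ≈ -7204.9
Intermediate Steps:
j = -1/26 (j = 1/(-26) = -1/26 ≈ -0.038462)
b(X, y) = -2*y
f = -3 (f = -5*½ - 3*⅙ = -5/2 - ½ = -3)
W = 58 (W = -2 - (-10)*6 = -2 - 5*(-12) = -2 + 60 = 58)
49*(W*f + (j - 1*(-27))) = 49*(58*(-3) + (-1/26 - 1*(-27))) = 49*(-174 + (-1/26 + 27)) = 49*(-174 + 701/26) = 49*(-3823/26) = -187327/26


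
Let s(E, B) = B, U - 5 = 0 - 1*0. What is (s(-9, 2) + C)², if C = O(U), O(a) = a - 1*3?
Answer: 16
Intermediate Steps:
U = 5 (U = 5 + (0 - 1*0) = 5 + (0 + 0) = 5 + 0 = 5)
O(a) = -3 + a (O(a) = a - 3 = -3 + a)
C = 2 (C = -3 + 5 = 2)
(s(-9, 2) + C)² = (2 + 2)² = 4² = 16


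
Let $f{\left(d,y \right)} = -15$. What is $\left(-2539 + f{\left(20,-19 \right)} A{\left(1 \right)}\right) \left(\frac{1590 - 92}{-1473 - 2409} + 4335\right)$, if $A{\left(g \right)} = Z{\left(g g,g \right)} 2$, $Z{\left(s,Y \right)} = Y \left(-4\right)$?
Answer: $- \frac{20352222634}{1941} \approx -1.0485 \cdot 10^{7}$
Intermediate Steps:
$Z{\left(s,Y \right)} = - 4 Y$
$A{\left(g \right)} = - 8 g$ ($A{\left(g \right)} = - 4 g 2 = - 8 g$)
$\left(-2539 + f{\left(20,-19 \right)} A{\left(1 \right)}\right) \left(\frac{1590 - 92}{-1473 - 2409} + 4335\right) = \left(-2539 - 15 \left(\left(-8\right) 1\right)\right) \left(\frac{1590 - 92}{-1473 - 2409} + 4335\right) = \left(-2539 - -120\right) \left(\frac{1498}{-3882} + 4335\right) = \left(-2539 + 120\right) \left(1498 \left(- \frac{1}{3882}\right) + 4335\right) = - 2419 \left(- \frac{749}{1941} + 4335\right) = \left(-2419\right) \frac{8413486}{1941} = - \frac{20352222634}{1941}$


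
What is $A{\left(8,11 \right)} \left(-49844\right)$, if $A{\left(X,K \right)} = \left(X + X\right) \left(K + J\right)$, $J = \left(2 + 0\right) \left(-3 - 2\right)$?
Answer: $-797504$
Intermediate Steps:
$J = -10$ ($J = 2 \left(-5\right) = -10$)
$A{\left(X,K \right)} = 2 X \left(-10 + K\right)$ ($A{\left(X,K \right)} = \left(X + X\right) \left(K - 10\right) = 2 X \left(-10 + K\right)$)
$A{\left(8,11 \right)} \left(-49844\right) = 2 \cdot 8 \left(-10 + 11\right) \left(-49844\right) = 2 \cdot 8 \cdot 1 \left(-49844\right) = 16 \left(-49844\right) = -797504$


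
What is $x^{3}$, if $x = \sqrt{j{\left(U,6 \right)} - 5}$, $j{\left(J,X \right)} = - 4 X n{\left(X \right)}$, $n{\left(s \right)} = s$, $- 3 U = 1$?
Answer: $- 149 i \sqrt{149} \approx - 1818.8 i$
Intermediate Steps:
$U = - \frac{1}{3}$ ($U = \left(- \frac{1}{3}\right) 1 = - \frac{1}{3} \approx -0.33333$)
$j{\left(J,X \right)} = - 4 X^{2}$ ($j{\left(J,X \right)} = - 4 X X = - 4 X^{2}$)
$x = i \sqrt{149}$ ($x = \sqrt{- 4 \cdot 6^{2} - 5} = \sqrt{\left(-4\right) 36 - 5} = \sqrt{-144 - 5} = \sqrt{-149} = i \sqrt{149} \approx 12.207 i$)
$x^{3} = \left(i \sqrt{149}\right)^{3} = - 149 i \sqrt{149}$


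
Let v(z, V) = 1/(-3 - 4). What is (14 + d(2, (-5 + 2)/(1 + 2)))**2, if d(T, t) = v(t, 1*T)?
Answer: 9409/49 ≈ 192.02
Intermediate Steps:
v(z, V) = -1/7 (v(z, V) = 1/(-7) = -1/7)
d(T, t) = -1/7
(14 + d(2, (-5 + 2)/(1 + 2)))**2 = (14 - 1/7)**2 = (97/7)**2 = 9409/49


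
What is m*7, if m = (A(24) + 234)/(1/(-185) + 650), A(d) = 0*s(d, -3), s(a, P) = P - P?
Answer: 33670/13361 ≈ 2.5200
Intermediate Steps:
s(a, P) = 0
A(d) = 0 (A(d) = 0*0 = 0)
m = 4810/13361 (m = (0 + 234)/(1/(-185) + 650) = 234/(-1/185 + 650) = 234/(120249/185) = 234*(185/120249) = 4810/13361 ≈ 0.36000)
m*7 = (4810/13361)*7 = 33670/13361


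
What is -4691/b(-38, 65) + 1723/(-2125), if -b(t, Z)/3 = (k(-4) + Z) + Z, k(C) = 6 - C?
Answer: 1848943/178500 ≈ 10.358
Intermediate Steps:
b(t, Z) = -30 - 6*Z (b(t, Z) = -3*(((6 - 1*(-4)) + Z) + Z) = -3*(((6 + 4) + Z) + Z) = -3*((10 + Z) + Z) = -3*(10 + 2*Z) = -30 - 6*Z)
-4691/b(-38, 65) + 1723/(-2125) = -4691/(-30 - 6*65) + 1723/(-2125) = -4691/(-30 - 390) + 1723*(-1/2125) = -4691/(-420) - 1723/2125 = -4691*(-1/420) - 1723/2125 = 4691/420 - 1723/2125 = 1848943/178500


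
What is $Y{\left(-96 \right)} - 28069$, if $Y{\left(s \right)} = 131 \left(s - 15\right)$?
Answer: $-42610$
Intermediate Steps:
$Y{\left(s \right)} = -1965 + 131 s$ ($Y{\left(s \right)} = 131 \left(-15 + s\right) = -1965 + 131 s$)
$Y{\left(-96 \right)} - 28069 = \left(-1965 + 131 \left(-96\right)\right) - 28069 = \left(-1965 - 12576\right) - 28069 = -14541 - 28069 = -42610$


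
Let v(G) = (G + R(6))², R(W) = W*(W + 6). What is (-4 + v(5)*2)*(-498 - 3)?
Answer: -5938854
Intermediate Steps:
R(W) = W*(6 + W)
v(G) = (72 + G)² (v(G) = (G + 6*(6 + 6))² = (G + 6*12)² = (G + 72)² = (72 + G)²)
(-4 + v(5)*2)*(-498 - 3) = (-4 + (72 + 5)²*2)*(-498 - 3) = (-4 + 77²*2)*(-501) = (-4 + 5929*2)*(-501) = (-4 + 11858)*(-501) = 11854*(-501) = -5938854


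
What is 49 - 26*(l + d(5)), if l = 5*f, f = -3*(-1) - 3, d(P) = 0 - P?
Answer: 179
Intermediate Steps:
d(P) = -P
f = 0 (f = 3 - 3 = 0)
l = 0 (l = 5*0 = 0)
49 - 26*(l + d(5)) = 49 - 26*(0 - 1*5) = 49 - 26*(0 - 5) = 49 - 26*(-5) = 49 + 130 = 179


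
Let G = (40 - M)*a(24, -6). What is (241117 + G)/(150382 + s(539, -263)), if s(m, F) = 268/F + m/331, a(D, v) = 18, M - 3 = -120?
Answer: 21235969979/13091257295 ≈ 1.6221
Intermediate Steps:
M = -117 (M = 3 - 120 = -117)
s(m, F) = 268/F + m/331 (s(m, F) = 268/F + m*(1/331) = 268/F + m/331)
G = 2826 (G = (40 - 1*(-117))*18 = (40 + 117)*18 = 157*18 = 2826)
(241117 + G)/(150382 + s(539, -263)) = (241117 + 2826)/(150382 + (268/(-263) + (1/331)*539)) = 243943/(150382 + (268*(-1/263) + 539/331)) = 243943/(150382 + (-268/263 + 539/331)) = 243943/(150382 + 53049/87053) = 243943/(13091257295/87053) = 243943*(87053/13091257295) = 21235969979/13091257295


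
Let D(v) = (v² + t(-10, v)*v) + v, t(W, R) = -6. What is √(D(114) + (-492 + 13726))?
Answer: 2*√6415 ≈ 160.19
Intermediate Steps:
D(v) = v² - 5*v (D(v) = (v² - 6*v) + v = v² - 5*v)
√(D(114) + (-492 + 13726)) = √(114*(-5 + 114) + (-492 + 13726)) = √(114*109 + 13234) = √(12426 + 13234) = √25660 = 2*√6415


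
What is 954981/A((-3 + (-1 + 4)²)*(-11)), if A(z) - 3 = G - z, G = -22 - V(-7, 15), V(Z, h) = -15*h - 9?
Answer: 954981/281 ≈ 3398.5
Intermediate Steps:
V(Z, h) = -9 - 15*h
G = 212 (G = -22 - (-9 - 15*15) = -22 - (-9 - 225) = -22 - 1*(-234) = -22 + 234 = 212)
A(z) = 215 - z (A(z) = 3 + (212 - z) = 215 - z)
954981/A((-3 + (-1 + 4)²)*(-11)) = 954981/(215 - (-3 + (-1 + 4)²)*(-11)) = 954981/(215 - (-3 + 3²)*(-11)) = 954981/(215 - (-3 + 9)*(-11)) = 954981/(215 - 6*(-11)) = 954981/(215 - 1*(-66)) = 954981/(215 + 66) = 954981/281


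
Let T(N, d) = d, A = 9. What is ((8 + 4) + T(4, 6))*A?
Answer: 162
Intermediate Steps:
((8 + 4) + T(4, 6))*A = ((8 + 4) + 6)*9 = (12 + 6)*9 = 18*9 = 162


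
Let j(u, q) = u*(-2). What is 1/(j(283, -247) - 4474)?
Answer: -1/5040 ≈ -0.00019841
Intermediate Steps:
j(u, q) = -2*u
1/(j(283, -247) - 4474) = 1/(-2*283 - 4474) = 1/(-566 - 4474) = 1/(-5040) = -1/5040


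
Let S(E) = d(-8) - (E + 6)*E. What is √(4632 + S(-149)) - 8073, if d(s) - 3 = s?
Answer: -8073 + 2*I*√4170 ≈ -8073.0 + 129.15*I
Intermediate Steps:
d(s) = 3 + s
S(E) = -5 - E*(6 + E) (S(E) = (3 - 8) - (E + 6)*E = -5 - (6 + E)*E = -5 - E*(6 + E))
√(4632 + S(-149)) - 8073 = √(4632 + (-5 - 1*(-149)² - 6*(-149))) - 8073 = √(4632 + (-5 - 1*22201 + 894)) - 8073 = √(4632 + (-5 - 22201 + 894)) - 8073 = √(4632 - 21312) - 8073 = √(-16680) - 8073 = 2*I*√4170 - 8073 = -8073 + 2*I*√4170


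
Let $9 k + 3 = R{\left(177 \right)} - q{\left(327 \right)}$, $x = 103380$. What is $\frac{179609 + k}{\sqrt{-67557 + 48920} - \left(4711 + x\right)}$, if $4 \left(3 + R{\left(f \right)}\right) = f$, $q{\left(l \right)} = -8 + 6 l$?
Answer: $- \frac{698079889751}{420612585048} - \frac{6458261 i \sqrt{18637}}{420612585048} \approx -1.6597 - 0.0020961 i$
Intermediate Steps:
$R{\left(f \right)} = -3 + \frac{f}{4}$
$k = - \frac{7663}{36}$ ($k = - \frac{1}{3} + \frac{\left(-3 + \frac{1}{4} \cdot 177\right) - \left(-8 + 6 \cdot 327\right)}{9} = - \frac{1}{3} + \frac{\left(-3 + \frac{177}{4}\right) - \left(-8 + 1962\right)}{9} = - \frac{1}{3} + \frac{\frac{165}{4} - 1954}{9} = - \frac{1}{3} + \frac{1}{9} \left(- \frac{7651}{4}\right) = - \frac{1}{3} - \frac{7651}{36} = - \frac{7663}{36} \approx -212.86$)
$\frac{179609 + k}{\sqrt{-67557 + 48920} - \left(4711 + x\right)} = \frac{179609 - \frac{7663}{36}}{\sqrt{-67557 + 48920} - 108091} = \frac{6458261}{36 \left(\sqrt{-18637} - 108091\right)} = \frac{6458261}{36 \left(i \sqrt{18637} - 108091\right)} = \frac{6458261}{36 \left(-108091 + i \sqrt{18637}\right)}$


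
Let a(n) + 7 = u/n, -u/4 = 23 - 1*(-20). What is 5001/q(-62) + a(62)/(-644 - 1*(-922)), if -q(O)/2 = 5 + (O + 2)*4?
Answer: 10739052/1012615 ≈ 10.605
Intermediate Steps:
q(O) = -26 - 8*O (q(O) = -2*(5 + (O + 2)*4) = -2*(5 + (2 + O)*4) = -2*(5 + (8 + 4*O)) = -2*(13 + 4*O) = -26 - 8*O)
u = -172 (u = -4*(23 - 1*(-20)) = -4*(23 + 20) = -4*43 = -172)
a(n) = -7 - 172/n
5001/q(-62) + a(62)/(-644 - 1*(-922)) = 5001/(-26 - 8*(-62)) + (-7 - 172/62)/(-644 - 1*(-922)) = 5001/(-26 + 496) + (-7 - 172*1/62)/(-644 + 922) = 5001/470 + (-7 - 86/31)/278 = 5001*(1/470) - 303/31*1/278 = 5001/470 - 303/8618 = 10739052/1012615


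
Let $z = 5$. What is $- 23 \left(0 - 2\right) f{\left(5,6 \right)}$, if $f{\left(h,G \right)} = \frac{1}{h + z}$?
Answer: $\frac{23}{5} \approx 4.6$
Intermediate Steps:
$f{\left(h,G \right)} = \frac{1}{5 + h}$ ($f{\left(h,G \right)} = \frac{1}{h + 5} = \frac{1}{5 + h}$)
$- 23 \left(0 - 2\right) f{\left(5,6 \right)} = - 23 \frac{0 - 2}{5 + 5} = - 23 \left(- \frac{2}{10}\right) = - 23 \left(\left(-2\right) \frac{1}{10}\right) = \left(-23\right) \left(- \frac{1}{5}\right) = \frac{23}{5}$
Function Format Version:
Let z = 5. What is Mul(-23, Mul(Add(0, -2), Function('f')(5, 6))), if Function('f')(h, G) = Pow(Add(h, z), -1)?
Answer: Rational(23, 5) ≈ 4.6000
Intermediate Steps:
Function('f')(h, G) = Pow(Add(5, h), -1) (Function('f')(h, G) = Pow(Add(h, 5), -1) = Pow(Add(5, h), -1))
Mul(-23, Mul(Add(0, -2), Function('f')(5, 6))) = Mul(-23, Mul(Add(0, -2), Pow(Add(5, 5), -1))) = Mul(-23, Mul(-2, Pow(10, -1))) = Mul(-23, Mul(-2, Rational(1, 10))) = Mul(-23, Rational(-1, 5)) = Rational(23, 5)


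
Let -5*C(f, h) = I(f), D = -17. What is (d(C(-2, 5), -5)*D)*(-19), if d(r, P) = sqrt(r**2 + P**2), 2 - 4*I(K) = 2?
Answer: 1615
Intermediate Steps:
I(K) = 0 (I(K) = 1/2 - 1/4*2 = 1/2 - 1/2 = 0)
C(f, h) = 0 (C(f, h) = -1/5*0 = 0)
d(r, P) = sqrt(P**2 + r**2)
(d(C(-2, 5), -5)*D)*(-19) = (sqrt((-5)**2 + 0**2)*(-17))*(-19) = (sqrt(25 + 0)*(-17))*(-19) = (sqrt(25)*(-17))*(-19) = (5*(-17))*(-19) = -85*(-19) = 1615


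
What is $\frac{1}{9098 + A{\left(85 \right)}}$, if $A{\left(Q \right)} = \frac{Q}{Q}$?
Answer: $\frac{1}{9099} \approx 0.0001099$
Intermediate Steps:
$A{\left(Q \right)} = 1$
$\frac{1}{9098 + A{\left(85 \right)}} = \frac{1}{9098 + 1} = \frac{1}{9099}$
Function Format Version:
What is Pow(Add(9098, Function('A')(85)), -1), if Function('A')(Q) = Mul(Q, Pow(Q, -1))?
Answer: Rational(1, 9099) ≈ 0.00010990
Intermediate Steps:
Function('A')(Q) = 1
Pow(Add(9098, Function('A')(85)), -1) = Pow(Add(9098, 1), -1) = Pow(9099, -1) = Rational(1, 9099)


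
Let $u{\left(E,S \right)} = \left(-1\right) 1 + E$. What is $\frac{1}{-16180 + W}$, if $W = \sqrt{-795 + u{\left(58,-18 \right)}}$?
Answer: $- \frac{8090}{130896569} - \frac{3 i \sqrt{82}}{261793138} \approx -6.1805 \cdot 10^{-5} - 1.0377 \cdot 10^{-7} i$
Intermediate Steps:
$u{\left(E,S \right)} = -1 + E$
$W = 3 i \sqrt{82}$ ($W = \sqrt{-795 + \left(-1 + 58\right)} = \sqrt{-795 + 57} = \sqrt{-738} = 3 i \sqrt{82} \approx 27.166 i$)
$\frac{1}{-16180 + W} = \frac{1}{-16180 + 3 i \sqrt{82}}$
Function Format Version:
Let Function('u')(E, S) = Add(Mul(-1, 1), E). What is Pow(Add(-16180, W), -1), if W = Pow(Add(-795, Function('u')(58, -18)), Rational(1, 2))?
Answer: Add(Rational(-8090, 130896569), Mul(Rational(-3, 261793138), I, Pow(82, Rational(1, 2)))) ≈ Add(-6.1805e-5, Mul(-1.0377e-7, I))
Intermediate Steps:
Function('u')(E, S) = Add(-1, E)
W = Mul(3, I, Pow(82, Rational(1, 2))) (W = Pow(Add(-795, Add(-1, 58)), Rational(1, 2)) = Pow(Add(-795, 57), Rational(1, 2)) = Pow(-738, Rational(1, 2)) = Mul(3, I, Pow(82, Rational(1, 2))) ≈ Mul(27.166, I))
Pow(Add(-16180, W), -1) = Pow(Add(-16180, Mul(3, I, Pow(82, Rational(1, 2)))), -1)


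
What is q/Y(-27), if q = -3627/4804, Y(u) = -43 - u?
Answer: 3627/76864 ≈ 0.047187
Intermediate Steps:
q = -3627/4804 (q = -3627*1/4804 = -3627/4804 ≈ -0.75500)
q/Y(-27) = -3627/(4804*(-43 - 1*(-27))) = -3627/(4804*(-43 + 27)) = -3627/4804/(-16) = -3627/4804*(-1/16) = 3627/76864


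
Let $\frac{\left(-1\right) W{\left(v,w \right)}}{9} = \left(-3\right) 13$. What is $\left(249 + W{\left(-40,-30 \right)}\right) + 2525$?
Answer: $3125$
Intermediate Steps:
$W{\left(v,w \right)} = 351$ ($W{\left(v,w \right)} = - 9 \left(\left(-3\right) 13\right) = \left(-9\right) \left(-39\right) = 351$)
$\left(249 + W{\left(-40,-30 \right)}\right) + 2525 = \left(249 + 351\right) + 2525 = 600 + 2525 = 3125$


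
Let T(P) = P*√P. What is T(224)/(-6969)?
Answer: -896*√14/6969 ≈ -0.48106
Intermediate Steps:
T(P) = P^(3/2)
T(224)/(-6969) = 224^(3/2)/(-6969) = (896*√14)*(-1/6969) = -896*√14/6969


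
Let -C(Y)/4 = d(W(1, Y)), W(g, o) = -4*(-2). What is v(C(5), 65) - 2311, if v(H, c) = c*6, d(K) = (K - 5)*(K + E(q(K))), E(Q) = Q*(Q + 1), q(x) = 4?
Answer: -1921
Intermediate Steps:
E(Q) = Q*(1 + Q)
W(g, o) = 8
d(K) = (-5 + K)*(20 + K) (d(K) = (K - 5)*(K + 4*(1 + 4)) = (-5 + K)*(K + 4*5) = (-5 + K)*(K + 20) = (-5 + K)*(20 + K))
C(Y) = -336 (C(Y) = -4*(-100 + 8² + 15*8) = -4*(-100 + 64 + 120) = -4*84 = -336)
v(H, c) = 6*c
v(C(5), 65) - 2311 = 6*65 - 2311 = 390 - 2311 = -1921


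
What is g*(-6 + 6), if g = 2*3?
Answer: 0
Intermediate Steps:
g = 6
g*(-6 + 6) = 6*(-6 + 6) = 6*0 = 0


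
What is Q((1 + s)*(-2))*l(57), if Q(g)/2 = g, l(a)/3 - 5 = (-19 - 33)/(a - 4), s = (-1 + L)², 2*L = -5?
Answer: -639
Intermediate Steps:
L = -5/2 (L = (½)*(-5) = -5/2 ≈ -2.5000)
s = 49/4 (s = (-1 - 5/2)² = (-7/2)² = 49/4 ≈ 12.250)
l(a) = 15 - 156/(-4 + a) (l(a) = 15 + 3*((-19 - 33)/(a - 4)) = 15 + 3*(-52/(-4 + a)) = 15 - 156/(-4 + a))
Q(g) = 2*g
Q((1 + s)*(-2))*l(57) = (2*((1 + 49/4)*(-2)))*(3*(-72 + 5*57)/(-4 + 57)) = (2*((53/4)*(-2)))*(3*(-72 + 285)/53) = (2*(-53/2))*(3*(1/53)*213) = -53*639/53 = -639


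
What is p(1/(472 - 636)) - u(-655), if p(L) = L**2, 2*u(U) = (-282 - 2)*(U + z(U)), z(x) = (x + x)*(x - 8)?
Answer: 3314615972001/26896 ≈ 1.2324e+8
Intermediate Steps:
z(x) = 2*x*(-8 + x) (z(x) = (2*x)*(-8 + x) = 2*x*(-8 + x))
u(U) = -142*U - 284*U*(-8 + U) (u(U) = ((-282 - 2)*(U + 2*U*(-8 + U)))/2 = (-284*(U + 2*U*(-8 + U)))/2 = (-284*U - 568*U*(-8 + U))/2 = -142*U - 284*U*(-8 + U))
p(1/(472 - 636)) - u(-655) = (1/(472 - 636))**2 - 142*(-655)*(15 - 2*(-655)) = (1/(-164))**2 - 142*(-655)*(15 + 1310) = (-1/164)**2 - 142*(-655)*1325 = 1/26896 - 1*(-123238250) = 1/26896 + 123238250 = 3314615972001/26896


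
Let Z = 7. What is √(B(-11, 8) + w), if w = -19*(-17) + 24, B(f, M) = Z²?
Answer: 6*√11 ≈ 19.900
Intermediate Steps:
B(f, M) = 49 (B(f, M) = 7² = 49)
w = 347 (w = 323 + 24 = 347)
√(B(-11, 8) + w) = √(49 + 347) = √396 = 6*√11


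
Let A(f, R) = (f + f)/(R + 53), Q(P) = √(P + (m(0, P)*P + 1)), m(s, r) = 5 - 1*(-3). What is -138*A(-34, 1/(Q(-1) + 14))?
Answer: 33863728/191507 + 6256*I*√2/191507 ≈ 176.83 + 0.046198*I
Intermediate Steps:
m(s, r) = 8 (m(s, r) = 5 + 3 = 8)
Q(P) = √(1 + 9*P) (Q(P) = √(P + (8*P + 1)) = √(P + (1 + 8*P)) = √(1 + 9*P))
A(f, R) = 2*f/(53 + R) (A(f, R) = (2*f)/(53 + R) = 2*f/(53 + R))
-138*A(-34, 1/(Q(-1) + 14)) = -276*(-34)/(53 + 1/(√(1 + 9*(-1)) + 14)) = -276*(-34)/(53 + 1/(√(1 - 9) + 14)) = -276*(-34)/(53 + 1/(√(-8) + 14)) = -276*(-34)/(53 + 1/(2*I*√2 + 14)) = -276*(-34)/(53 + 1/(14 + 2*I*√2)) = -(-9384)/(53 + 1/(14 + 2*I*√2)) = 9384/(53 + 1/(14 + 2*I*√2))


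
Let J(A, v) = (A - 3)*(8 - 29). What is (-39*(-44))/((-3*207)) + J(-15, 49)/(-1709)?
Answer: -1055794/353763 ≈ -2.9845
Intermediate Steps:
J(A, v) = 63 - 21*A (J(A, v) = (-3 + A)*(-21) = 63 - 21*A)
(-39*(-44))/((-3*207)) + J(-15, 49)/(-1709) = (-39*(-44))/((-3*207)) + (63 - 21*(-15))/(-1709) = 1716/(-621) + (63 + 315)*(-1/1709) = 1716*(-1/621) + 378*(-1/1709) = -572/207 - 378/1709 = -1055794/353763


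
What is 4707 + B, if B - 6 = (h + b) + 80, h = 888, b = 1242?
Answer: 6923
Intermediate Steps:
B = 2216 (B = 6 + ((888 + 1242) + 80) = 6 + (2130 + 80) = 6 + 2210 = 2216)
4707 + B = 4707 + 2216 = 6923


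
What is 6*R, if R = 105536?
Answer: 633216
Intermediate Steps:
6*R = 6*105536 = 633216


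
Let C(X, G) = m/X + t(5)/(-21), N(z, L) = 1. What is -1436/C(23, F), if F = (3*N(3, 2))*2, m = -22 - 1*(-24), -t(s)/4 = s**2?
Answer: -346794/1171 ≈ -296.15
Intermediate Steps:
t(s) = -4*s**2
m = 2 (m = -22 + 24 = 2)
F = 6 (F = (3*1)*2 = 3*2 = 6)
C(X, G) = 100/21 + 2/X (C(X, G) = 2/X - 4*5**2/(-21) = 2/X - 4*25*(-1/21) = 2/X - 100*(-1/21) = 2/X + 100/21 = 100/21 + 2/X)
-1436/C(23, F) = -1436/(100/21 + 2/23) = -1436/2342/483 = -1436*483/2342 = -346794/1171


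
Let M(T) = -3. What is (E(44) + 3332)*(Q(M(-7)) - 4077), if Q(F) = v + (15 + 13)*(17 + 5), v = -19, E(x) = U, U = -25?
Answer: -11508360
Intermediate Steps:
E(x) = -25
Q(F) = 597 (Q(F) = -19 + (15 + 13)*(17 + 5) = -19 + 28*22 = -19 + 616 = 597)
(E(44) + 3332)*(Q(M(-7)) - 4077) = (-25 + 3332)*(597 - 4077) = 3307*(-3480) = -11508360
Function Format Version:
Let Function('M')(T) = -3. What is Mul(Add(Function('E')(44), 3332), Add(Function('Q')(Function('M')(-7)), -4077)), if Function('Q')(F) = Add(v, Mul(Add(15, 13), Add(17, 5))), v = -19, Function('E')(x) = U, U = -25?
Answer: -11508360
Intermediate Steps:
Function('E')(x) = -25
Function('Q')(F) = 597 (Function('Q')(F) = Add(-19, Mul(Add(15, 13), Add(17, 5))) = Add(-19, Mul(28, 22)) = Add(-19, 616) = 597)
Mul(Add(Function('E')(44), 3332), Add(Function('Q')(Function('M')(-7)), -4077)) = Mul(Add(-25, 3332), Add(597, -4077)) = Mul(3307, -3480) = -11508360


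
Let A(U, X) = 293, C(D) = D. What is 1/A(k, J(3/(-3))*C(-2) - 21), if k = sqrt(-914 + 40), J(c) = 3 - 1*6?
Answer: 1/293 ≈ 0.0034130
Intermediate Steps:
J(c) = -3 (J(c) = 3 - 6 = -3)
k = I*sqrt(874) (k = sqrt(-874) = I*sqrt(874) ≈ 29.563*I)
1/A(k, J(3/(-3))*C(-2) - 21) = 1/293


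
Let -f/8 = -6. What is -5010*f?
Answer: -240480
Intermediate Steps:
f = 48 (f = -8*(-6) = 48)
-5010*f = -5010*48 = -240480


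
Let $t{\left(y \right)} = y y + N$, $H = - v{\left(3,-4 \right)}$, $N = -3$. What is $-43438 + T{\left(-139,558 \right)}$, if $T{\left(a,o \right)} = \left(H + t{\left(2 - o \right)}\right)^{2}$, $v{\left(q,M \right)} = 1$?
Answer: $95562549986$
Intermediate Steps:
$H = -1$ ($H = \left(-1\right) 1 = -1$)
$t{\left(y \right)} = -3 + y^{2}$ ($t{\left(y \right)} = y y - 3 = y^{2} - 3 = -3 + y^{2}$)
$T{\left(a,o \right)} = \left(-4 + \left(2 - o\right)^{2}\right)^{2}$ ($T{\left(a,o \right)} = \left(-1 + \left(-3 + \left(2 - o\right)^{2}\right)\right)^{2} = \left(-4 + \left(2 - o\right)^{2}\right)^{2}$)
$-43438 + T{\left(-139,558 \right)} = -43438 + \left(-4 + \left(-2 + 558\right)^{2}\right)^{2} = -43438 + \left(-4 + 556^{2}\right)^{2} = -43438 + \left(-4 + 309136\right)^{2} = -43438 + 309132^{2} = -43438 + 95562593424 = 95562549986$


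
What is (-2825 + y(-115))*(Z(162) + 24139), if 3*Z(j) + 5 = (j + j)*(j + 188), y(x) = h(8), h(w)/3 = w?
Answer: -520459412/3 ≈ -1.7349e+8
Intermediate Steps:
h(w) = 3*w
y(x) = 24 (y(x) = 3*8 = 24)
Z(j) = -5/3 + 2*j*(188 + j)/3 (Z(j) = -5/3 + ((j + j)*(j + 188))/3 = -5/3 + ((2*j)*(188 + j))/3 = -5/3 + (2*j*(188 + j))/3 = -5/3 + 2*j*(188 + j)/3)
(-2825 + y(-115))*(Z(162) + 24139) = (-2825 + 24)*((-5/3 + (⅔)*162² + (376/3)*162) + 24139) = -2801*((-5/3 + (⅔)*26244 + 20304) + 24139) = -2801*((-5/3 + 17496 + 20304) + 24139) = -2801*(113395/3 + 24139) = -2801*185812/3 = -520459412/3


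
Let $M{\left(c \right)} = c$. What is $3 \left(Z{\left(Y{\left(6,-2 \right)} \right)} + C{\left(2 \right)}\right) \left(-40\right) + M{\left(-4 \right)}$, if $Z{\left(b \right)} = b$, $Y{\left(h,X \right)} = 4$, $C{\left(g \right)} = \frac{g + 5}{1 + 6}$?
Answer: $-604$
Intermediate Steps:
$C{\left(g \right)} = \frac{5}{7} + \frac{g}{7}$ ($C{\left(g \right)} = \frac{5 + g}{7} = \left(5 + g\right) \frac{1}{7} = \frac{5}{7} + \frac{g}{7}$)
$3 \left(Z{\left(Y{\left(6,-2 \right)} \right)} + C{\left(2 \right)}\right) \left(-40\right) + M{\left(-4 \right)} = 3 \left(4 + \left(\frac{5}{7} + \frac{1}{7} \cdot 2\right)\right) \left(-40\right) - 4 = 3 \left(4 + \left(\frac{5}{7} + \frac{2}{7}\right)\right) \left(-40\right) - 4 = 3 \left(4 + 1\right) \left(-40\right) - 4 = 3 \cdot 5 \left(-40\right) - 4 = 15 \left(-40\right) - 4 = -600 - 4 = -604$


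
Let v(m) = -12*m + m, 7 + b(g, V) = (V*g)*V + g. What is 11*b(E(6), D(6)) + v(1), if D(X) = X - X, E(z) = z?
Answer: -22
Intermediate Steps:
D(X) = 0
b(g, V) = -7 + g + g*V**2 (b(g, V) = -7 + ((V*g)*V + g) = -7 + (g*V**2 + g) = -7 + (g + g*V**2) = -7 + g + g*V**2)
v(m) = -11*m
11*b(E(6), D(6)) + v(1) = 11*(-7 + 6 + 6*0**2) - 11*1 = 11*(-7 + 6 + 6*0) - 11 = 11*(-7 + 6 + 0) - 11 = 11*(-1) - 11 = -11 - 11 = -22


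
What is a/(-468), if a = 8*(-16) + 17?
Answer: 37/156 ≈ 0.23718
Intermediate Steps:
a = -111 (a = -128 + 17 = -111)
a/(-468) = -111/(-468) = -1/468*(-111) = 37/156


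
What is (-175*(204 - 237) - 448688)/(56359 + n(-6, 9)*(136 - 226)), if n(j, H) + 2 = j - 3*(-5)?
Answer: -442913/55729 ≈ -7.9476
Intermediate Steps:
n(j, H) = 13 + j (n(j, H) = -2 + (j - 3*(-5)) = -2 + (j + 15) = -2 + (15 + j) = 13 + j)
(-175*(204 - 237) - 448688)/(56359 + n(-6, 9)*(136 - 226)) = (-175*(204 - 237) - 448688)/(56359 + (13 - 6)*(136 - 226)) = (-175*(-33) - 448688)/(56359 + 7*(-90)) = (5775 - 448688)/(56359 - 630) = -442913/55729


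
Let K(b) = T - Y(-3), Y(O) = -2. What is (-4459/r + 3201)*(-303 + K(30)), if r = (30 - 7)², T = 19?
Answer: -476261340/529 ≈ -9.0031e+5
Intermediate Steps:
r = 529 (r = 23² = 529)
K(b) = 21 (K(b) = 19 - 1*(-2) = 19 + 2 = 21)
(-4459/r + 3201)*(-303 + K(30)) = (-4459/529 + 3201)*(-303 + 21) = (-4459*1/529 + 3201)*(-282) = (-4459/529 + 3201)*(-282) = (1688870/529)*(-282) = -476261340/529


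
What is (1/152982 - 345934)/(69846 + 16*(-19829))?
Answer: 52921675187/37850500476 ≈ 1.3982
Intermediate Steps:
(1/152982 - 345934)/(69846 + 16*(-19829)) = (1/152982 - 345934)/(69846 - 317264) = -52921675187/152982/(-247418) = -52921675187/152982*(-1/247418) = 52921675187/37850500476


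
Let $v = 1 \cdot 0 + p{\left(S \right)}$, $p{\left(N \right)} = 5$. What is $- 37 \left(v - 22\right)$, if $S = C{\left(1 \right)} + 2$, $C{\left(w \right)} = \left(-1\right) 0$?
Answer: $629$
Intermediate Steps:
$C{\left(w \right)} = 0$
$S = 2$ ($S = 0 + 2 = 2$)
$v = 5$ ($v = 1 \cdot 0 + 5 = 0 + 5 = 5$)
$- 37 \left(v - 22\right) = - 37 \left(5 - 22\right) = \left(-37\right) \left(-17\right) = 629$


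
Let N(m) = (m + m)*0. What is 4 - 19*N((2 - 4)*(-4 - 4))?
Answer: 4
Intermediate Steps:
N(m) = 0 (N(m) = (2*m)*0 = 0)
4 - 19*N((2 - 4)*(-4 - 4)) = 4 - 19*0 = 4 + 0 = 4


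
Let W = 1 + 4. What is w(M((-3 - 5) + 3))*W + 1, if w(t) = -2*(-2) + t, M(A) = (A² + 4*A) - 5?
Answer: 21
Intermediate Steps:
W = 5
M(A) = -5 + A² + 4*A
w(t) = 4 + t
w(M((-3 - 5) + 3))*W + 1 = (4 + (-5 + ((-3 - 5) + 3)² + 4*((-3 - 5) + 3)))*5 + 1 = (4 + (-5 + (-8 + 3)² + 4*(-8 + 3)))*5 + 1 = (4 + (-5 + (-5)² + 4*(-5)))*5 + 1 = (4 + (-5 + 25 - 20))*5 + 1 = (4 + 0)*5 + 1 = 4*5 + 1 = 20 + 1 = 21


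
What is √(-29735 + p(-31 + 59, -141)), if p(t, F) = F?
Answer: 2*I*√7469 ≈ 172.85*I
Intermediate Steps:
√(-29735 + p(-31 + 59, -141)) = √(-29735 - 141) = √(-29876) = 2*I*√7469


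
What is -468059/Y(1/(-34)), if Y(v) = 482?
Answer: -468059/482 ≈ -971.08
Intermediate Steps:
-468059/Y(1/(-34)) = -468059/482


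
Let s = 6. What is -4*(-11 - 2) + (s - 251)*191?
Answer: -46743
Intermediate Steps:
-4*(-11 - 2) + (s - 251)*191 = -4*(-11 - 2) + (6 - 251)*191 = -4*(-13) - 245*191 = 52 - 46795 = -46743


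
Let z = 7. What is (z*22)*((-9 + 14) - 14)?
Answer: -1386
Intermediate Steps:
(z*22)*((-9 + 14) - 14) = (7*22)*((-9 + 14) - 14) = 154*(5 - 14) = 154*(-9) = -1386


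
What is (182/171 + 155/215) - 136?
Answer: -986881/7353 ≈ -134.21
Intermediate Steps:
(182/171 + 155/215) - 136 = (182*(1/171) + 155*(1/215)) - 136 = (182/171 + 31/43) - 136 = 13127/7353 - 136 = -986881/7353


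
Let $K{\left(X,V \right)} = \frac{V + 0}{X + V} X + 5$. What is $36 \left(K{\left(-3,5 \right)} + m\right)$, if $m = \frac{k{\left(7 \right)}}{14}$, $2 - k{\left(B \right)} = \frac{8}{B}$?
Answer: $- \frac{4302}{49} \approx -87.796$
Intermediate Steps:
$k{\left(B \right)} = 2 - \frac{8}{B}$
$K{\left(X,V \right)} = 5 + \frac{V X}{V + X}$ ($K{\left(X,V \right)} = \frac{V}{V + X} X + 5 = \frac{V X}{V + X} + 5 = 5 + \frac{V X}{V + X}$)
$m = \frac{3}{49}$ ($m = \frac{2 - \frac{8}{7}}{14} = \left(2 - \frac{8}{7}\right) \frac{1}{14} = \frac{6}{7} \cdot \frac{1}{14} = \frac{3}{49} \approx 0.061224$)
$36 \left(K{\left(-3,5 \right)} + m\right) = 36 \left(\frac{5 \cdot 5 + 5 \left(-3\right) + 5 \left(-3\right)}{5 - 3} + \frac{3}{49}\right) = 36 \left(\frac{25 - 15 - 15}{2} + \frac{3}{49}\right) = 36 \left(\frac{1}{2} \left(-5\right) + \frac{3}{49}\right) = 36 \left(- \frac{5}{2} + \frac{3}{49}\right) = 36 \left(- \frac{239}{98}\right) = - \frac{4302}{49}$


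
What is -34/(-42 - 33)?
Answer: 34/75 ≈ 0.45333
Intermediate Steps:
-34/(-42 - 33) = -34/(-75) = -34*(-1/75) = 34/75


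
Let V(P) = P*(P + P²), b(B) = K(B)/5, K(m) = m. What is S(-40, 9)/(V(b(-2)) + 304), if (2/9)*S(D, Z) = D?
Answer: -5625/9503 ≈ -0.59192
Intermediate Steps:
b(B) = B/5
S(D, Z) = 9*D/2
S(-40, 9)/(V(b(-2)) + 304) = ((9/2)*(-40))/(((⅕)*(-2))²*(1 + (⅕)*(-2)) + 304) = -180/((-⅖)²*(1 - ⅖) + 304) = -180/((4/25)*(⅗) + 304) = -180/(12/125 + 304) = -180/38012/125 = -180*125/38012 = -5625/9503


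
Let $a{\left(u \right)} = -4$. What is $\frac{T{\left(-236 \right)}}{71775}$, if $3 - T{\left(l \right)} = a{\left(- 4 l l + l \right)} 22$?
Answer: $\frac{91}{71775} \approx 0.0012679$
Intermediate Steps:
$T{\left(l \right)} = 91$ ($T{\left(l \right)} = 3 - \left(-4\right) 22 = 3 - -88 = 3 + 88 = 91$)
$\frac{T{\left(-236 \right)}}{71775} = \frac{91}{71775}$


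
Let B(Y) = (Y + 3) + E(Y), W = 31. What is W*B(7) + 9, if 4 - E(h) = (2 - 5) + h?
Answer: 319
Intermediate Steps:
E(h) = 7 - h (E(h) = 4 - ((2 - 5) + h) = 4 - (-3 + h) = 4 + (3 - h) = 7 - h)
B(Y) = 10 (B(Y) = (Y + 3) + (7 - Y) = (3 + Y) + (7 - Y) = 10)
W*B(7) + 9 = 31*10 + 9 = 310 + 9 = 319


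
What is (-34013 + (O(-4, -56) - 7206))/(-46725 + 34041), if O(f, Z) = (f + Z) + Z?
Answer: 5905/1812 ≈ 3.2588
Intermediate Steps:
O(f, Z) = f + 2*Z (O(f, Z) = (Z + f) + Z = f + 2*Z)
(-34013 + (O(-4, -56) - 7206))/(-46725 + 34041) = (-34013 + ((-4 + 2*(-56)) - 7206))/(-46725 + 34041) = (-34013 + ((-4 - 112) - 7206))/(-12684) = (-34013 + (-116 - 7206))*(-1/12684) = (-34013 - 7322)*(-1/12684) = -41335*(-1/12684) = 5905/1812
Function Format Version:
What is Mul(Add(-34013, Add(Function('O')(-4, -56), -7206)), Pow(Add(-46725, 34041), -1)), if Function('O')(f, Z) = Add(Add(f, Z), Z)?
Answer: Rational(5905, 1812) ≈ 3.2588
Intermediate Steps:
Function('O')(f, Z) = Add(f, Mul(2, Z)) (Function('O')(f, Z) = Add(Add(Z, f), Z) = Add(f, Mul(2, Z)))
Mul(Add(-34013, Add(Function('O')(-4, -56), -7206)), Pow(Add(-46725, 34041), -1)) = Mul(Add(-34013, Add(Add(-4, Mul(2, -56)), -7206)), Pow(Add(-46725, 34041), -1)) = Mul(Add(-34013, Add(Add(-4, -112), -7206)), Pow(-12684, -1)) = Mul(Add(-34013, Add(-116, -7206)), Rational(-1, 12684)) = Mul(Add(-34013, -7322), Rational(-1, 12684)) = Mul(-41335, Rational(-1, 12684)) = Rational(5905, 1812)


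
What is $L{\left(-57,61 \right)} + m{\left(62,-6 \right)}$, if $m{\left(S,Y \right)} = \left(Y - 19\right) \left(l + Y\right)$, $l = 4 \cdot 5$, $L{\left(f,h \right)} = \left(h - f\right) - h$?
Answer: $-293$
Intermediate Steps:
$L{\left(f,h \right)} = - f$
$l = 20$
$m{\left(S,Y \right)} = \left(-19 + Y\right) \left(20 + Y\right)$ ($m{\left(S,Y \right)} = \left(Y - 19\right) \left(20 + Y\right) = \left(-19 + Y\right) \left(20 + Y\right)$)
$L{\left(-57,61 \right)} + m{\left(62,-6 \right)} = \left(-1\right) \left(-57\right) - \left(386 - 36\right) = 57 - 350 = -293$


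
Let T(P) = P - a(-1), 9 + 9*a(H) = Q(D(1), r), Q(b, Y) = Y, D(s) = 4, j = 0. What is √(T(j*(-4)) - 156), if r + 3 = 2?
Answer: I*√1394/3 ≈ 12.445*I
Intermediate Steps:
r = -1 (r = -3 + 2 = -1)
a(H) = -10/9 (a(H) = -1 + (⅑)*(-1) = -1 - ⅑ = -10/9)
T(P) = 10/9 + P (T(P) = P - 1*(-10/9) = P + 10/9 = 10/9 + P)
√(T(j*(-4)) - 156) = √((10/9 + 0*(-4)) - 156) = √((10/9 + 0) - 156) = √(10/9 - 156) = √(-1394/9) = I*√1394/3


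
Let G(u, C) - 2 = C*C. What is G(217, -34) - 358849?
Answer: -357691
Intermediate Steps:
G(u, C) = 2 + C² (G(u, C) = 2 + C*C = 2 + C²)
G(217, -34) - 358849 = (2 + (-34)²) - 358849 = (2 + 1156) - 358849 = 1158 - 358849 = -357691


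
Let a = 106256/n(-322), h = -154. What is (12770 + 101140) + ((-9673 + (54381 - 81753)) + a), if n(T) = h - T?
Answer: 1627447/21 ≈ 77498.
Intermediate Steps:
n(T) = -154 - T
a = 13282/21 (a = 106256/(-154 - 1*(-322)) = 106256/(-154 + 322) = 106256/168 = 106256*(1/168) = 13282/21 ≈ 632.48)
(12770 + 101140) + ((-9673 + (54381 - 81753)) + a) = (12770 + 101140) + ((-9673 + (54381 - 81753)) + 13282/21) = 113910 + ((-9673 - 27372) + 13282/21) = 113910 + (-37045 + 13282/21) = 113910 - 764663/21 = 1627447/21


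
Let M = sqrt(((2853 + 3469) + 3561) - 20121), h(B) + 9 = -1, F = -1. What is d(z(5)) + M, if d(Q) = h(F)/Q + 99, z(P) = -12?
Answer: 599/6 + I*sqrt(10238) ≈ 99.833 + 101.18*I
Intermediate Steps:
h(B) = -10 (h(B) = -9 - 1 = -10)
M = I*sqrt(10238) (M = sqrt((6322 + 3561) - 20121) = sqrt(9883 - 20121) = sqrt(-10238) = I*sqrt(10238) ≈ 101.18*I)
d(Q) = 99 - 10/Q (d(Q) = -10/Q + 99 = 99 - 10/Q)
d(z(5)) + M = (99 - 10/(-12)) + I*sqrt(10238) = (99 - 10*(-1/12)) + I*sqrt(10238) = (99 + 5/6) + I*sqrt(10238) = 599/6 + I*sqrt(10238)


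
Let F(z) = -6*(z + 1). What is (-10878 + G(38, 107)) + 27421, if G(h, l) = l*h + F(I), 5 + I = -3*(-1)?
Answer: 20615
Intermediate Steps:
I = -2 (I = -5 - 3*(-1) = -5 + 3 = -2)
F(z) = -6 - 6*z (F(z) = -6*(1 + z) = -6 - 6*z)
G(h, l) = 6 + h*l (G(h, l) = l*h + (-6 - 6*(-2)) = h*l + (-6 + 12) = h*l + 6 = 6 + h*l)
(-10878 + G(38, 107)) + 27421 = (-10878 + (6 + 38*107)) + 27421 = (-10878 + (6 + 4066)) + 27421 = (-10878 + 4072) + 27421 = -6806 + 27421 = 20615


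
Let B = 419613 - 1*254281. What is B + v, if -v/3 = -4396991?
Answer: 13356305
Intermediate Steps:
B = 165332 (B = 419613 - 254281 = 165332)
v = 13190973 (v = -3*(-4396991) = 13190973)
B + v = 165332 + 13190973 = 13356305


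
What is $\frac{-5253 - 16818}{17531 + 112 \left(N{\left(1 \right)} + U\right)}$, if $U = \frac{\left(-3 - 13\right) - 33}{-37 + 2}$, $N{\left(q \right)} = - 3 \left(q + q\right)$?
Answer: $- \frac{110355}{85079} \approx -1.2971$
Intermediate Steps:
$N{\left(q \right)} = - 6 q$ ($N{\left(q \right)} = - 3 \cdot 2 q = - 6 q$)
$U = \frac{7}{5}$ ($U = \frac{-16 - 33}{-35} = \left(-49\right) \left(- \frac{1}{35}\right) = \frac{7}{5} \approx 1.4$)
$\frac{-5253 - 16818}{17531 + 112 \left(N{\left(1 \right)} + U\right)} = \frac{-5253 - 16818}{17531 + 112 \left(\left(-6\right) 1 + \frac{7}{5}\right)} = - \frac{22071}{17531 + 112 \left(-6 + \frac{7}{5}\right)} = - \frac{22071}{17531 + 112 \left(- \frac{23}{5}\right)} = - \frac{22071}{17531 - \frac{2576}{5}} = - \frac{22071}{\frac{85079}{5}} = \left(-22071\right) \frac{5}{85079} = - \frac{110355}{85079}$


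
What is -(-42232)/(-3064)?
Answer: -5279/383 ≈ -13.783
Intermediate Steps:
-(-42232)/(-3064) = -(-42232)*(-1)/3064 = -8*5279/3064 = -5279/383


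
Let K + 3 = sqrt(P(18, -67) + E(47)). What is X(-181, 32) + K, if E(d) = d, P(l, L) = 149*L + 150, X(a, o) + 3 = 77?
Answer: 71 + I*sqrt(9786) ≈ 71.0 + 98.924*I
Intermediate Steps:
X(a, o) = 74 (X(a, o) = -3 + 77 = 74)
P(l, L) = 150 + 149*L
K = -3 + I*sqrt(9786) (K = -3 + sqrt((150 + 149*(-67)) + 47) = -3 + sqrt((150 - 9983) + 47) = -3 + sqrt(-9833 + 47) = -3 + sqrt(-9786) = -3 + I*sqrt(9786) ≈ -3.0 + 98.924*I)
X(-181, 32) + K = 74 + (-3 + I*sqrt(9786)) = 71 + I*sqrt(9786)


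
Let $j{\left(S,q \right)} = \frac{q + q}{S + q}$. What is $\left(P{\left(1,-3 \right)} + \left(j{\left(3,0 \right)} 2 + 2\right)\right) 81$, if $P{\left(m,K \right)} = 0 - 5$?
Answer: $-243$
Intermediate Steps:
$P{\left(m,K \right)} = -5$ ($P{\left(m,K \right)} = 0 - 5 = -5$)
$j{\left(S,q \right)} = \frac{2 q}{S + q}$
$\left(P{\left(1,-3 \right)} + \left(j{\left(3,0 \right)} 2 + 2\right)\right) 81 = \left(-5 + \left(2 \cdot 0 \frac{1}{3 + 0} \cdot 2 + 2\right)\right) 81 = \left(-5 + \left(2 \cdot 0 \cdot \frac{1}{3} \cdot 2 + 2\right)\right) 81 = \left(-5 + \left(0 \cdot 2 + 2\right)\right) 81 = \left(-5 + \left(0 + 2\right)\right) 81 = \left(-5 + 2\right) 81 = \left(-3\right) 81 = -243$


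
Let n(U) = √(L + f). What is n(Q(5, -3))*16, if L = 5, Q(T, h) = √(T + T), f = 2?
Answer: 16*√7 ≈ 42.332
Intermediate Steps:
Q(T, h) = √2*√T (Q(T, h) = √(2*T) = √2*√T)
n(U) = √7 (n(U) = √(5 + 2) = √7)
n(Q(5, -3))*16 = √7*16 = 16*√7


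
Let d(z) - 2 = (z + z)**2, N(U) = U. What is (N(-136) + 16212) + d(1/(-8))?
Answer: 257249/16 ≈ 16078.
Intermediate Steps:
d(z) = 2 + 4*z**2 (d(z) = 2 + (z + z)**2 = 2 + (2*z)**2 = 2 + 4*z**2)
(N(-136) + 16212) + d(1/(-8)) = (-136 + 16212) + (2 + 4*(1/(-8))**2) = 16076 + (2 + 4*(-1/8)**2) = 16076 + (2 + 4*(1/64)) = 16076 + (2 + 1/16) = 16076 + 33/16 = 257249/16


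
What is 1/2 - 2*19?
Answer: -75/2 ≈ -37.500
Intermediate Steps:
1/2 - 2*19 = ½ - 38 = -75/2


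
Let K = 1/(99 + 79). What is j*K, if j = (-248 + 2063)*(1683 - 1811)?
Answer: -116160/89 ≈ -1305.2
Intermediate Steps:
K = 1/178 ≈ 0.0056180
j = -232320 (j = 1815*(-128) = -232320)
j*K = -232320*1/178 = -116160/89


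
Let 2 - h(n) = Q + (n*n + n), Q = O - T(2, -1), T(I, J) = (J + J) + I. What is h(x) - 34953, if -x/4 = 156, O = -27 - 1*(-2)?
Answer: -423678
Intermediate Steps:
T(I, J) = I + 2*J (T(I, J) = 2*J + I = I + 2*J)
O = -25 (O = -27 + 2 = -25)
x = -624 (x = -4*156 = -624)
Q = -25 (Q = -25 - (2 + 2*(-1)) = -25 - (2 - 2) = -25 - 1*0 = -25 + 0 = -25)
h(n) = 27 - n - n² (h(n) = 2 - (-25 + (n*n + n)) = 2 - (-25 + (n² + n)) = 2 - (-25 + (n + n²)) = 2 - (-25 + n + n²) = 2 + (25 - n - n²) = 27 - n - n²)
h(x) - 34953 = (27 - 1*(-624) - 1*(-624)²) - 34953 = (27 + 624 - 1*389376) - 34953 = (27 + 624 - 389376) - 34953 = -388725 - 34953 = -423678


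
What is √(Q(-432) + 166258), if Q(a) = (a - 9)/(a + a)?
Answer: √95764902/24 ≈ 407.75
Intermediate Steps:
Q(a) = (-9 + a)/(2*a) (Q(a) = (-9 + a)/((2*a)) = (-9 + a)*(1/(2*a)) = (-9 + a)/(2*a))
√(Q(-432) + 166258) = √((½)*(-9 - 432)/(-432) + 166258) = √((½)*(-1/432)*(-441) + 166258) = √(49/96 + 166258) = √(15960817/96) = √95764902/24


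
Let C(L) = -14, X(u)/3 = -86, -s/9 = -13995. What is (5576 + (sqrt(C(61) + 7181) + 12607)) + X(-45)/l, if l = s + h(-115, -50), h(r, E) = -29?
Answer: 1144856100/62963 + sqrt(7167) ≈ 18268.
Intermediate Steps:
s = 125955 (s = -9*(-13995) = 125955)
X(u) = -258 (X(u) = 3*(-86) = -258)
l = 125926 (l = 125955 - 29 = 125926)
(5576 + (sqrt(C(61) + 7181) + 12607)) + X(-45)/l = (5576 + (sqrt(-14 + 7181) + 12607)) - 258/125926 = (5576 + (sqrt(7167) + 12607)) - 258*1/125926 = (5576 + (12607 + sqrt(7167))) - 129/62963 = (18183 + sqrt(7167)) - 129/62963 = 1144856100/62963 + sqrt(7167)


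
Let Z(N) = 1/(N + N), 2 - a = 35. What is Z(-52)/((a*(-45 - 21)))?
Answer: -1/226512 ≈ -4.4148e-6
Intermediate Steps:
a = -33 (a = 2 - 1*35 = 2 - 35 = -33)
Z(N) = 1/(2*N)
Z(-52)/((a*(-45 - 21))) = ((1/2)/(-52))/((-33*(-45 - 21))) = ((1/2)*(-1/52))/((-33*(-66))) = -1/104/2178 = -1/104*1/2178 = -1/226512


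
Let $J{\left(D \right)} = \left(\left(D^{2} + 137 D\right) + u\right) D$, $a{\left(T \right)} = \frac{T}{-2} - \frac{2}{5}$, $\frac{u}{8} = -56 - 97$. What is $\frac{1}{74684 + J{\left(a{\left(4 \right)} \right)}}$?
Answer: $\frac{125}{9799612} \approx 1.2756 \cdot 10^{-5}$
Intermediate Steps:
$u = -1224$ ($u = 8 \left(-56 - 97\right) = 8 \left(-153\right) = -1224$)
$a{\left(T \right)} = - \frac{2}{5} - \frac{T}{2}$ ($a{\left(T \right)} = T \left(- \frac{1}{2}\right) - \frac{2}{5} = - \frac{T}{2} - \frac{2}{5} = - \frac{2}{5} - \frac{T}{2}$)
$J{\left(D \right)} = D \left(-1224 + D^{2} + 137 D\right)$ ($J{\left(D \right)} = \left(\left(D^{2} + 137 D\right) - 1224\right) D = \left(-1224 + D^{2} + 137 D\right) D = D \left(-1224 + D^{2} + 137 D\right)$)
$\frac{1}{74684 + J{\left(a{\left(4 \right)} \right)}} = \frac{1}{74684 + \left(- \frac{2}{5} - 2\right) \left(-1224 + \left(- \frac{2}{5} - 2\right)^{2} + 137 \left(- \frac{2}{5} - 2\right)\right)} = \frac{1}{74684 - \frac{12 \left(-1224 + \left(- \frac{12}{5}\right)^{2} + 137 \left(- \frac{12}{5}\right)\right)}{5}} = \frac{1}{74684 - \frac{12 \left(-1224 + \frac{144}{25} - \frac{1644}{5}\right)}{5}} = \frac{1}{74684 - - \frac{464112}{125}} = \frac{1}{74684 + \frac{464112}{125}} = \frac{1}{\frac{9799612}{125}} = \frac{125}{9799612}$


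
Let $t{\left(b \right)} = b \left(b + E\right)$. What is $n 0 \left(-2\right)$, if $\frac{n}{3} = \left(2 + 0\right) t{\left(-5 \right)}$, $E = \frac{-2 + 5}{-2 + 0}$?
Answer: $0$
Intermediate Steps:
$E = - \frac{3}{2}$ ($E = \frac{3}{-2} = 3 \left(- \frac{1}{2}\right) = - \frac{3}{2} \approx -1.5$)
$t{\left(b \right)} = b \left(- \frac{3}{2} + b\right)$ ($t{\left(b \right)} = b \left(b - \frac{3}{2}\right) = b \left(- \frac{3}{2} + b\right)$)
$n = 195$ ($n = 3 \left(2 + 0\right) \frac{1}{2} \left(-5\right) \left(-3 + 2 \left(-5\right)\right) = 3 \cdot 2 \cdot \frac{1}{2} \left(-5\right) \left(-3 - 10\right) = 3 \cdot 2 \cdot \frac{1}{2} \left(-5\right) \left(-13\right) = 3 \cdot 2 \cdot \frac{65}{2} = 3 \cdot 65 = 195$)
$n 0 \left(-2\right) = 195 \cdot 0 \left(-2\right) = 0 \left(-2\right) = 0$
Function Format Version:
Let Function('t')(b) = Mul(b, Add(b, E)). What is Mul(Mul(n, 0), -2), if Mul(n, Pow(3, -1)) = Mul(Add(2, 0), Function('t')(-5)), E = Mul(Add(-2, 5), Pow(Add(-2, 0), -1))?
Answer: 0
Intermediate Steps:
E = Rational(-3, 2) (E = Mul(3, Pow(-2, -1)) = Mul(3, Rational(-1, 2)) = Rational(-3, 2) ≈ -1.5000)
Function('t')(b) = Mul(b, Add(Rational(-3, 2), b)) (Function('t')(b) = Mul(b, Add(b, Rational(-3, 2))) = Mul(b, Add(Rational(-3, 2), b)))
n = 195 (n = Mul(3, Mul(Add(2, 0), Mul(Rational(1, 2), -5, Add(-3, Mul(2, -5))))) = Mul(3, Mul(2, Mul(Rational(1, 2), -5, Add(-3, -10)))) = Mul(3, Mul(2, Mul(Rational(1, 2), -5, -13))) = Mul(3, Mul(2, Rational(65, 2))) = Mul(3, 65) = 195)
Mul(Mul(n, 0), -2) = Mul(Mul(195, 0), -2) = Mul(0, -2) = 0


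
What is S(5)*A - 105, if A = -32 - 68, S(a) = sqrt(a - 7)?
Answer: -105 - 100*I*sqrt(2) ≈ -105.0 - 141.42*I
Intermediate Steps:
S(a) = sqrt(-7 + a)
A = -100
S(5)*A - 105 = sqrt(-7 + 5)*(-100) - 105 = sqrt(-2)*(-100) - 105 = (I*sqrt(2))*(-100) - 105 = -100*I*sqrt(2) - 105 = -105 - 100*I*sqrt(2)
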